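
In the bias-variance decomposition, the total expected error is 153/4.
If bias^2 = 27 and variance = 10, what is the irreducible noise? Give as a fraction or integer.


Total error = bias^2 + variance + irreducible noise. So irreducible noise = 153/4 - 27 - 10 = 5/4.

5/4


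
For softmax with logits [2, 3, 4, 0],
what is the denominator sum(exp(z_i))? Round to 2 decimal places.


Denom = e^2=7.3891 + e^3=20.0855 + e^4=54.5982 + e^0=1.0000. Sum = 83.0728, which rounds to 83.07.

83.07


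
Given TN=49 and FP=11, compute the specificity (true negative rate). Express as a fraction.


Specificity = TN / (TN + FP) = 49 / 60 = 49/60.

49/60


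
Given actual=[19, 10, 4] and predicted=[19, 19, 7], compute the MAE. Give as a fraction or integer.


MAE = (1/3) * (|19-19|=0 + |10-19|=9 + |4-7|=3). Sum = 12. MAE = 4.

4


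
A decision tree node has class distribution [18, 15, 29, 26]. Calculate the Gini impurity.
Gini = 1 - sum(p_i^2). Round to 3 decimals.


Total = 88. Proportions: 18/88, 15/88, 29/88, 26/88. sum(p_i^2) = 0.2668. Gini = 1 - 0.2668 = 0.7332, which rounds to 0.733.

0.733


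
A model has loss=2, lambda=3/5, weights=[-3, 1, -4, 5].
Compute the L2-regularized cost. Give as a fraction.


L2 sq norm = sum(w^2) = 51. J = 2 + 3/5 * 51 = 163/5.

163/5


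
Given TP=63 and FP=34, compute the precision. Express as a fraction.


Precision = TP / (TP + FP) = 63 / 97 = 63/97.

63/97


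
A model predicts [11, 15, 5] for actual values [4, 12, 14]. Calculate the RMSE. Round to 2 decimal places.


MSE = 46.3333. RMSE = sqrt(46.3333) = 6.81.

6.81


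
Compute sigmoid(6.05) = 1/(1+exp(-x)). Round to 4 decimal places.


sigma(6.05) = 1/(1+e^(-6.05)) = 1/(1+0.002358) = 1/1.002358 = 0.9976.

0.9976


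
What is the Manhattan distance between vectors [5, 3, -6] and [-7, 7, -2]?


d = sum of absolute differences: |5--7|=12 + |3-7|=4 + |-6--2|=4 = 20.

20


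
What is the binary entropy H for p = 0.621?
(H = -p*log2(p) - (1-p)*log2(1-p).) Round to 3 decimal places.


H = -0.621*log2(0.621) - 0.379*log2(0.379) = 0.957.

0.957


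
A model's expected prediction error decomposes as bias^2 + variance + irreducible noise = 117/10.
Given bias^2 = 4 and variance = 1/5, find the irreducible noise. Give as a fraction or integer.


Total error = bias^2 + variance + irreducible noise. So irreducible noise = 117/10 - 4 - 1/5 = 15/2.

15/2


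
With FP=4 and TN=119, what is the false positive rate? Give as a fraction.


FPR = FP / (FP + TN) = 4 / 123 = 4/123.

4/123


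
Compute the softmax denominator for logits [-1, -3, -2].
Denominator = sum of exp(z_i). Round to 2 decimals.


Denom = e^-1=0.3679 + e^-3=0.0498 + e^-2=0.1353. Sum = 0.5530, which rounds to 0.55.

0.55


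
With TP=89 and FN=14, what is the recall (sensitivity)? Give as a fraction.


Recall = TP / (TP + FN) = 89 / 103 = 89/103.

89/103


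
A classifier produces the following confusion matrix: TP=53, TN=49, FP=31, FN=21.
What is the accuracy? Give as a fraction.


Accuracy = (TP + TN) / (TP + TN + FP + FN) = (53 + 49) / 154 = 51/77.

51/77


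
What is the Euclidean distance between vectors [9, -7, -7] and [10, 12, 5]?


d = sqrt(sum of squared differences). (9-10)^2=1, (-7-12)^2=361, (-7-5)^2=144. Sum = 506.

sqrt(506)


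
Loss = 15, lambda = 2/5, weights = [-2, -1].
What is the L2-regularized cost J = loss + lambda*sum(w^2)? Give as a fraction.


L2 sq norm = sum(w^2) = 5. J = 15 + 2/5 * 5 = 17.

17


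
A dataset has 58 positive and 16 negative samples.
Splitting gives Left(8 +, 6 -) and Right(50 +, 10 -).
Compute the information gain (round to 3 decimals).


H(parent) = 0.7532. H(left) = 0.9852, H(right) = 0.6500. Weighted = (14/74)*0.9852 + (60/74)*0.6500 = 0.7134. IG = 0.7532 - 0.7134 = 0.0398, which rounds to 0.040.

0.040


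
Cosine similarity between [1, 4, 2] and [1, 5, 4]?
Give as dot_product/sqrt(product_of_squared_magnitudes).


dot = 29. |a|^2 = 21, |b|^2 = 42. cos = 29/sqrt(882).

29/sqrt(882)


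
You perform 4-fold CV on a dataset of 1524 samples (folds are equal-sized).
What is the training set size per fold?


Each validation fold has 1524/4 = 381 samples. Training set = 1524 - 381 = 1143.

1143


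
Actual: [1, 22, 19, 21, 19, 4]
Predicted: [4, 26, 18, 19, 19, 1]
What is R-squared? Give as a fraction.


Mean(y) = 43/3. SS_res = 39. SS_tot = 1294/3. R^2 = 1 - 39/(1294/3) = 1177/1294.

1177/1294


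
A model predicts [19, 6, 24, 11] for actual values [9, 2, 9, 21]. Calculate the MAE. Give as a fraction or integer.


MAE = (1/4) * (|9-19|=10 + |2-6|=4 + |9-24|=15 + |21-11|=10). Sum = 39. MAE = 39/4.

39/4


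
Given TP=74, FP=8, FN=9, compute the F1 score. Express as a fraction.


Precision = 74/82 = 37/41. Recall = 74/83 = 74/83. F1 = 2*P*R/(P+R) = 148/165.

148/165


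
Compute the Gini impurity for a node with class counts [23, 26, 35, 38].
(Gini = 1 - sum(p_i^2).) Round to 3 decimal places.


Total = 122. Proportions: 23/122, 26/122, 35/122, 38/122. sum(p_i^2) = 0.2603. Gini = 1 - 0.2603 = 0.7397, which rounds to 0.740.

0.740


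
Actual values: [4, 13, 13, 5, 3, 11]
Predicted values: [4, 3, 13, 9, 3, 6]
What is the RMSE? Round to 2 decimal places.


MSE = 23.5000. RMSE = sqrt(23.5000) = 4.85.

4.85


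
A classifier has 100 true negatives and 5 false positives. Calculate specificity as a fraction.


Specificity = TN / (TN + FP) = 100 / 105 = 20/21.

20/21


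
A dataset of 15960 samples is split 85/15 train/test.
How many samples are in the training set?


Test set = 15960 * 15% = 2394. Training set = 15960 - 2394 = 13566.

13566


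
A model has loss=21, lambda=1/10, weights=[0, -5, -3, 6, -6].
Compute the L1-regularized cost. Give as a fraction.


L1 norm = sum(|w|) = 20. J = 21 + 1/10 * 20 = 23.

23


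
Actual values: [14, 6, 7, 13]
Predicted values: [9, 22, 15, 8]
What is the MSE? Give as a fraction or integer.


MSE = (1/4) * ((14-9)^2=25 + (6-22)^2=256 + (7-15)^2=64 + (13-8)^2=25). Sum = 370. MSE = 185/2.

185/2


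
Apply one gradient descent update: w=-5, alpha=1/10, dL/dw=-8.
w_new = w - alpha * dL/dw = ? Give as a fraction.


w_new = -5 - 1/10 * -8 = -5 - -4/5 = -21/5.

-21/5


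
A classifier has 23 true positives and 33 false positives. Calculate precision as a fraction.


Precision = TP / (TP + FP) = 23 / 56 = 23/56.

23/56


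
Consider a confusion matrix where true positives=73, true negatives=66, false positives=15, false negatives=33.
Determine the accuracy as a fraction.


Accuracy = (TP + TN) / (TP + TN + FP + FN) = (73 + 66) / 187 = 139/187.

139/187


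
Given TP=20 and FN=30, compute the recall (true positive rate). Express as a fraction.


Recall = TP / (TP + FN) = 20 / 50 = 2/5.

2/5


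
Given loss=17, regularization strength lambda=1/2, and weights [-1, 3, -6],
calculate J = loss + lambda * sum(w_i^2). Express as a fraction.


L2 sq norm = sum(w^2) = 46. J = 17 + 1/2 * 46 = 40.

40


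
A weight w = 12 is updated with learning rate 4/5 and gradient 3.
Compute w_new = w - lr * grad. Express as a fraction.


w_new = 12 - 4/5 * 3 = 12 - 12/5 = 48/5.

48/5


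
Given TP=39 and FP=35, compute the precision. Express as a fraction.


Precision = TP / (TP + FP) = 39 / 74 = 39/74.

39/74


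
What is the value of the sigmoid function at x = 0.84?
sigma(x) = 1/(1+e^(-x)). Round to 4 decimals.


sigma(0.84) = 1/(1+e^(-0.84)) = 1/(1+0.431711) = 1/1.431711 = 0.6985.

0.6985


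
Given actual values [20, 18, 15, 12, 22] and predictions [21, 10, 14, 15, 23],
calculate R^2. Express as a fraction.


Mean(y) = 87/5. SS_res = 76. SS_tot = 316/5. R^2 = 1 - 76/(316/5) = -16/79.

-16/79


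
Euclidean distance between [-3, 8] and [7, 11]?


d = sqrt(sum of squared differences). (-3-7)^2=100, (8-11)^2=9. Sum = 109.

sqrt(109)


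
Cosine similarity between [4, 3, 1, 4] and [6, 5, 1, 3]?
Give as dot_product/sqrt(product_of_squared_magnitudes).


dot = 52. |a|^2 = 42, |b|^2 = 71. cos = 52/sqrt(2982).

52/sqrt(2982)


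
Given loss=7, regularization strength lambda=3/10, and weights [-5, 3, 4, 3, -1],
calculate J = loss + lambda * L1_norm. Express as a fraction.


L1 norm = sum(|w|) = 16. J = 7 + 3/10 * 16 = 59/5.

59/5


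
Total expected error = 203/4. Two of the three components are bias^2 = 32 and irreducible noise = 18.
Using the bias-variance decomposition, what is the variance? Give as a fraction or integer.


Total error = bias^2 + variance + irreducible noise. So variance = 203/4 - 32 - 18 = 3/4.

3/4


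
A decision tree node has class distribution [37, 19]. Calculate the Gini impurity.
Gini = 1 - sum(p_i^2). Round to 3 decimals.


Total = 56. Proportions: 37/56, 19/56. sum(p_i^2) = 0.5517. Gini = 1 - 0.5517 = 0.4483, which rounds to 0.448.

0.448


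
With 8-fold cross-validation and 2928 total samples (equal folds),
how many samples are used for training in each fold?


Each validation fold has 2928/8 = 366 samples. Training set = 2928 - 366 = 2562.

2562


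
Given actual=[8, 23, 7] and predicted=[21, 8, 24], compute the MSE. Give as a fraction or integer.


MSE = (1/3) * ((8-21)^2=169 + (23-8)^2=225 + (7-24)^2=289). Sum = 683. MSE = 683/3.

683/3


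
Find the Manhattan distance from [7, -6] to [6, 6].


d = sum of absolute differences: |7-6|=1 + |-6-6|=12 = 13.

13


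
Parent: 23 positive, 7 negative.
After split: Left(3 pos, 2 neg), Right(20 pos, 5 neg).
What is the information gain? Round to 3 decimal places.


H(parent) = 0.7838. H(left) = 0.9710, H(right) = 0.7219. Weighted = (5/30)*0.9710 + (25/30)*0.7219 = 0.7634. IG = 0.7838 - 0.7634 = 0.0204, which rounds to 0.020.

0.020


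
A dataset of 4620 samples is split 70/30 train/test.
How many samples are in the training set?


Test set = 4620 * 30% = 1386. Training set = 4620 - 1386 = 3234.

3234


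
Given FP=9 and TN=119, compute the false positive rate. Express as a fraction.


FPR = FP / (FP + TN) = 9 / 128 = 9/128.

9/128


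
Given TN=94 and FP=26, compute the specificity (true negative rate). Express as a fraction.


Specificity = TN / (TN + FP) = 94 / 120 = 47/60.

47/60


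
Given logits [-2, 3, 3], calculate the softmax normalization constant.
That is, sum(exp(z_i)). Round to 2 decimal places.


Denom = e^-2=0.1353 + e^3=20.0855 + e^3=20.0855. Sum = 40.3063, which rounds to 40.31.

40.31


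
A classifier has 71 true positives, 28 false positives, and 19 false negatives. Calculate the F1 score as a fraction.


Precision = 71/99 = 71/99. Recall = 71/90 = 71/90. F1 = 2*P*R/(P+R) = 142/189.

142/189


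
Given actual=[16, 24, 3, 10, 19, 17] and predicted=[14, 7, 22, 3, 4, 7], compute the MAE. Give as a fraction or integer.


MAE = (1/6) * (|16-14|=2 + |24-7|=17 + |3-22|=19 + |10-3|=7 + |19-4|=15 + |17-7|=10). Sum = 70. MAE = 35/3.

35/3


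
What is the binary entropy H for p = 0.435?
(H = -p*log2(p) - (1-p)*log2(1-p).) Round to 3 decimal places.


H = -0.435*log2(0.435) - 0.565*log2(0.565) = 0.988.

0.988


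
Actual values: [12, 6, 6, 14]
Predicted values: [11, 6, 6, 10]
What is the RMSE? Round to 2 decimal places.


MSE = 4.2500. RMSE = sqrt(4.2500) = 2.06.

2.06


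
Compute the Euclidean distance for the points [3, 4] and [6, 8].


d = sqrt(sum of squared differences). (3-6)^2=9, (4-8)^2=16. Sum = 25.

5


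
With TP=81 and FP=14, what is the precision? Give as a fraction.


Precision = TP / (TP + FP) = 81 / 95 = 81/95.

81/95


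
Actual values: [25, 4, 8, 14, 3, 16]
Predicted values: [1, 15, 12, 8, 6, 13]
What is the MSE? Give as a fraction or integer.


MSE = (1/6) * ((25-1)^2=576 + (4-15)^2=121 + (8-12)^2=16 + (14-8)^2=36 + (3-6)^2=9 + (16-13)^2=9). Sum = 767. MSE = 767/6.

767/6


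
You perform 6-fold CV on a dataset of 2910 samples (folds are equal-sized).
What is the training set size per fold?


Each validation fold has 2910/6 = 485 samples. Training set = 2910 - 485 = 2425.

2425


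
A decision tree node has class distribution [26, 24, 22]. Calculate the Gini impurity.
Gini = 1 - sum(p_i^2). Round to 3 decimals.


Total = 72. Proportions: 26/72, 24/72, 22/72. sum(p_i^2) = 0.3349. Gini = 1 - 0.3349 = 0.6651, which rounds to 0.665.

0.665


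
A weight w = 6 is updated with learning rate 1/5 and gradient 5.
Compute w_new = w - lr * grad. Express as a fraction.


w_new = 6 - 1/5 * 5 = 6 - 1 = 5.

5


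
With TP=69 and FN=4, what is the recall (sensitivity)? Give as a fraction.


Recall = TP / (TP + FN) = 69 / 73 = 69/73.

69/73


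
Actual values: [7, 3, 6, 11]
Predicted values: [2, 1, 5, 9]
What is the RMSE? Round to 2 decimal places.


MSE = 8.5000. RMSE = sqrt(8.5000) = 2.92.

2.92


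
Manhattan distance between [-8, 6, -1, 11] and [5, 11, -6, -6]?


d = sum of absolute differences: |-8-5|=13 + |6-11|=5 + |-1--6|=5 + |11--6|=17 = 40.

40


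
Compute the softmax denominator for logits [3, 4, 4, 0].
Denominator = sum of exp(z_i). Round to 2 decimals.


Denom = e^3=20.0855 + e^4=54.5982 + e^4=54.5982 + e^0=1.0000. Sum = 130.2819, which rounds to 130.28.

130.28


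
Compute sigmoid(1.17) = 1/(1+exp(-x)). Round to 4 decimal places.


sigma(1.17) = 1/(1+e^(-1.17)) = 1/(1+0.310367) = 1/1.310367 = 0.7631.

0.7631


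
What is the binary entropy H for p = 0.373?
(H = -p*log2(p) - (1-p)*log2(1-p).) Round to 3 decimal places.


H = -0.373*log2(0.373) - 0.627*log2(0.627) = 0.953.

0.953


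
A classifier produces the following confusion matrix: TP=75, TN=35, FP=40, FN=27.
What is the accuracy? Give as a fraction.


Accuracy = (TP + TN) / (TP + TN + FP + FN) = (75 + 35) / 177 = 110/177.

110/177


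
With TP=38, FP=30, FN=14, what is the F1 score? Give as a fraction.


Precision = 38/68 = 19/34. Recall = 38/52 = 19/26. F1 = 2*P*R/(P+R) = 19/30.

19/30


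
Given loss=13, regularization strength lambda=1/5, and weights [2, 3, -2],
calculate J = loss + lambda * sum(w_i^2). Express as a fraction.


L2 sq norm = sum(w^2) = 17. J = 13 + 1/5 * 17 = 82/5.

82/5


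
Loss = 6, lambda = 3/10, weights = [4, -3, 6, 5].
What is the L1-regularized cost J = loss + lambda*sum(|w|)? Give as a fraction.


L1 norm = sum(|w|) = 18. J = 6 + 3/10 * 18 = 57/5.

57/5


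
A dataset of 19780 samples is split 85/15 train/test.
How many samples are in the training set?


Test set = 19780 * 15% = 2967. Training set = 19780 - 2967 = 16813.

16813


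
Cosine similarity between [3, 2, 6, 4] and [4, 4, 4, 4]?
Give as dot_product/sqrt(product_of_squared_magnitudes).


dot = 60. |a|^2 = 65, |b|^2 = 64. cos = 60/sqrt(4160).

60/sqrt(4160)


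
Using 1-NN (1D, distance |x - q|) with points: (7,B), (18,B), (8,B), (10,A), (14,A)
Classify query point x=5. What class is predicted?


Distances: |7-5|=2, |18-5|=13, |8-5|=3, |10-5|=5, |14-5|=9. 1 nearest: (7,B). Counts: {'B': 1}. Majority class: B.

B


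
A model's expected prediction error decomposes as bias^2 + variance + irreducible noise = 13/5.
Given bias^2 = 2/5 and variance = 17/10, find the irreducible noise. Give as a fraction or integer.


Total error = bias^2 + variance + irreducible noise. So irreducible noise = 13/5 - 2/5 - 17/10 = 1/2.

1/2


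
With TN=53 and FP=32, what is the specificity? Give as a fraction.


Specificity = TN / (TN + FP) = 53 / 85 = 53/85.

53/85


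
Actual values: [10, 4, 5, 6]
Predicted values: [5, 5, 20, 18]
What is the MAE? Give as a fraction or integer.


MAE = (1/4) * (|10-5|=5 + |4-5|=1 + |5-20|=15 + |6-18|=12). Sum = 33. MAE = 33/4.

33/4


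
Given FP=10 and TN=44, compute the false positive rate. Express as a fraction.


FPR = FP / (FP + TN) = 10 / 54 = 5/27.

5/27


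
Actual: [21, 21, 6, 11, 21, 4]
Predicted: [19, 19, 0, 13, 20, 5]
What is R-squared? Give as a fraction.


Mean(y) = 14. SS_res = 50. SS_tot = 320. R^2 = 1 - 50/(320) = 27/32.

27/32


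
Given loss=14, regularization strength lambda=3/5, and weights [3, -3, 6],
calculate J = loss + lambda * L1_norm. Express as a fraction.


L1 norm = sum(|w|) = 12. J = 14 + 3/5 * 12 = 106/5.

106/5


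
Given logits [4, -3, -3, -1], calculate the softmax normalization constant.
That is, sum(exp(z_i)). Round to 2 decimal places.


Denom = e^4=54.5982 + e^-3=0.0498 + e^-3=0.0498 + e^-1=0.3679. Sum = 55.0657, which rounds to 55.07.

55.07


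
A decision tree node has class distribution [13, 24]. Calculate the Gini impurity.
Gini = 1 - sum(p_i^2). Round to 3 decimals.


Total = 37. Proportions: 13/37, 24/37. sum(p_i^2) = 0.5442. Gini = 1 - 0.5442 = 0.4558, which rounds to 0.456.

0.456


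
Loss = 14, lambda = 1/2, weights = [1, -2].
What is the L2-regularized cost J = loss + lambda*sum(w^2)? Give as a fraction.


L2 sq norm = sum(w^2) = 5. J = 14 + 1/2 * 5 = 33/2.

33/2


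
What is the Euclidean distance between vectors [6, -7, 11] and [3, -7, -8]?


d = sqrt(sum of squared differences). (6-3)^2=9, (-7--7)^2=0, (11--8)^2=361. Sum = 370.

sqrt(370)


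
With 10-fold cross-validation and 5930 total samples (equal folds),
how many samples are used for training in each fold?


Each validation fold has 5930/10 = 593 samples. Training set = 5930 - 593 = 5337.

5337


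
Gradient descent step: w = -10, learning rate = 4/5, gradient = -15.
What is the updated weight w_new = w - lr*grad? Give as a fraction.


w_new = -10 - 4/5 * -15 = -10 - -12 = 2.

2


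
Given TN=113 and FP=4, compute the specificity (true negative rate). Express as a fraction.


Specificity = TN / (TN + FP) = 113 / 117 = 113/117.

113/117


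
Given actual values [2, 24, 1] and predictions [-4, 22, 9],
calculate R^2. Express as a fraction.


Mean(y) = 9. SS_res = 104. SS_tot = 338. R^2 = 1 - 104/(338) = 9/13.

9/13


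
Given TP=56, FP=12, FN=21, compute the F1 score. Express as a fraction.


Precision = 56/68 = 14/17. Recall = 56/77 = 8/11. F1 = 2*P*R/(P+R) = 112/145.

112/145


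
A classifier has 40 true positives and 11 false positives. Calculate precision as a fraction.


Precision = TP / (TP + FP) = 40 / 51 = 40/51.

40/51


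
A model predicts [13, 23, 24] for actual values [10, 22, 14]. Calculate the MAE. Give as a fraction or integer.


MAE = (1/3) * (|10-13|=3 + |22-23|=1 + |14-24|=10). Sum = 14. MAE = 14/3.

14/3


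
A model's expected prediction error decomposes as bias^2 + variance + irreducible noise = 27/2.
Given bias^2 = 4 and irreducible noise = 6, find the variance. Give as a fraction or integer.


Total error = bias^2 + variance + irreducible noise. So variance = 27/2 - 4 - 6 = 7/2.

7/2


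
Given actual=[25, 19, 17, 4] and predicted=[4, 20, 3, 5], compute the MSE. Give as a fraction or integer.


MSE = (1/4) * ((25-4)^2=441 + (19-20)^2=1 + (17-3)^2=196 + (4-5)^2=1). Sum = 639. MSE = 639/4.

639/4


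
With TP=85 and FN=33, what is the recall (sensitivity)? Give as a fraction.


Recall = TP / (TP + FN) = 85 / 118 = 85/118.

85/118


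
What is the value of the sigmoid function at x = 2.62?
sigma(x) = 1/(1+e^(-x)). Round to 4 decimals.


sigma(2.62) = 1/(1+e^(-2.62)) = 1/(1+0.072803) = 1/1.072803 = 0.9321.

0.9321


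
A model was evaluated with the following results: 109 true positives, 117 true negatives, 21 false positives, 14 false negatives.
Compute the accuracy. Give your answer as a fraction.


Accuracy = (TP + TN) / (TP + TN + FP + FN) = (109 + 117) / 261 = 226/261.

226/261


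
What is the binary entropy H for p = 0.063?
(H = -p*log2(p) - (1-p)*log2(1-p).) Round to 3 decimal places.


H = -0.063*log2(0.063) - 0.937*log2(0.937) = 0.339.

0.339


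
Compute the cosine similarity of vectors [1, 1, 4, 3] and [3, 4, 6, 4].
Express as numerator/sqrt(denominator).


dot = 43. |a|^2 = 27, |b|^2 = 77. cos = 43/sqrt(2079).

43/sqrt(2079)


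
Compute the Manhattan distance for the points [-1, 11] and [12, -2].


d = sum of absolute differences: |-1-12|=13 + |11--2|=13 = 26.

26


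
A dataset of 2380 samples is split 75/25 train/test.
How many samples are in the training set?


Test set = 2380 * 25% = 595. Training set = 2380 - 595 = 1785.

1785


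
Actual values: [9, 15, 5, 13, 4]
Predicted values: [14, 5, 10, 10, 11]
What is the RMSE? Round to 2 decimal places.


MSE = 41.6000. RMSE = sqrt(41.6000) = 6.45.

6.45


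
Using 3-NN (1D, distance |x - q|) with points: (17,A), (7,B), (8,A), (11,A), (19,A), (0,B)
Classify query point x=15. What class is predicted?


Distances: |17-15|=2, |7-15|=8, |8-15|=7, |11-15|=4, |19-15|=4, |0-15|=15. 3 nearest: (17,A), (11,A), (19,A). Counts: {'A': 3}. Majority class: A.

A


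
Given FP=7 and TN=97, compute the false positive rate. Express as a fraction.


FPR = FP / (FP + TN) = 7 / 104 = 7/104.

7/104


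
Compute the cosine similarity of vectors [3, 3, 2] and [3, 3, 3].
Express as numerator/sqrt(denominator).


dot = 24. |a|^2 = 22, |b|^2 = 27. cos = 24/sqrt(594).

24/sqrt(594)


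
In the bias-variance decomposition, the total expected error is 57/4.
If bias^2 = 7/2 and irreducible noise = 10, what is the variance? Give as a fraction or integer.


Total error = bias^2 + variance + irreducible noise. So variance = 57/4 - 7/2 - 10 = 3/4.

3/4


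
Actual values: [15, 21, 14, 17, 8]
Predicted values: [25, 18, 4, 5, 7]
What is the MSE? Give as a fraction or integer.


MSE = (1/5) * ((15-25)^2=100 + (21-18)^2=9 + (14-4)^2=100 + (17-5)^2=144 + (8-7)^2=1). Sum = 354. MSE = 354/5.

354/5


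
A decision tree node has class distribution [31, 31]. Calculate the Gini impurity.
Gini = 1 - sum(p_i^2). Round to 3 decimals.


Total = 62. Proportions: 31/62, 31/62. sum(p_i^2) = 0.5000. Gini = 1 - 0.5000 = 0.5000, which rounds to 0.500.

0.500


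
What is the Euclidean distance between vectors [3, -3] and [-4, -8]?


d = sqrt(sum of squared differences). (3--4)^2=49, (-3--8)^2=25. Sum = 74.

sqrt(74)


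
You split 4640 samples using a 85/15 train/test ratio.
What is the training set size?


Test set = 4640 * 15% = 696. Training set = 4640 - 696 = 3944.

3944


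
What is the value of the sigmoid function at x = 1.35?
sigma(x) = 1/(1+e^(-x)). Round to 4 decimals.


sigma(1.35) = 1/(1+e^(-1.35)) = 1/(1+0.259240) = 1/1.259240 = 0.7941.

0.7941


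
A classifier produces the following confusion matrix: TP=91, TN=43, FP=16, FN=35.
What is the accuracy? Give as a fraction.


Accuracy = (TP + TN) / (TP + TN + FP + FN) = (91 + 43) / 185 = 134/185.

134/185


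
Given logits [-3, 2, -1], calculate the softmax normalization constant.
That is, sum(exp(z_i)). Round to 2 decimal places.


Denom = e^-3=0.0498 + e^2=7.3891 + e^-1=0.3679. Sum = 7.8068, which rounds to 7.81.

7.81


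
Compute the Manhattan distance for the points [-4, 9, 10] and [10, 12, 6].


d = sum of absolute differences: |-4-10|=14 + |9-12|=3 + |10-6|=4 = 21.

21


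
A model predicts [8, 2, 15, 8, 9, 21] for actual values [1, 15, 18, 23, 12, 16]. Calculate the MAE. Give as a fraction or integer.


MAE = (1/6) * (|1-8|=7 + |15-2|=13 + |18-15|=3 + |23-8|=15 + |12-9|=3 + |16-21|=5). Sum = 46. MAE = 23/3.

23/3


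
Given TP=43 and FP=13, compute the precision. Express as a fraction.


Precision = TP / (TP + FP) = 43 / 56 = 43/56.

43/56


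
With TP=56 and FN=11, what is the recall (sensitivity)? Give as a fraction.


Recall = TP / (TP + FN) = 56 / 67 = 56/67.

56/67


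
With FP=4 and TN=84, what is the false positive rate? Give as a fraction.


FPR = FP / (FP + TN) = 4 / 88 = 1/22.

1/22


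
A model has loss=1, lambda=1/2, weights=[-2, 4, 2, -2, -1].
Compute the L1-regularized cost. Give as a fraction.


L1 norm = sum(|w|) = 11. J = 1 + 1/2 * 11 = 13/2.

13/2


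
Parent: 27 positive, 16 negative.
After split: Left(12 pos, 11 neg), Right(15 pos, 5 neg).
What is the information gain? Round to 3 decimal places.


H(parent) = 0.9523. H(left) = 0.9986, H(right) = 0.8113. Weighted = (23/43)*0.9986 + (20/43)*0.8113 = 0.9115. IG = 0.9523 - 0.9115 = 0.0408, which rounds to 0.041.

0.041


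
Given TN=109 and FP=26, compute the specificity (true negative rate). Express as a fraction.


Specificity = TN / (TN + FP) = 109 / 135 = 109/135.

109/135


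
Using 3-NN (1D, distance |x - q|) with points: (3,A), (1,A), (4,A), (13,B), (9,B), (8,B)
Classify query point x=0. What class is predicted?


Distances: |3-0|=3, |1-0|=1, |4-0|=4, |13-0|=13, |9-0|=9, |8-0|=8. 3 nearest: (1,A), (3,A), (4,A). Counts: {'A': 3}. Majority class: A.

A


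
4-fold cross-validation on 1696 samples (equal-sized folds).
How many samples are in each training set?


Each validation fold has 1696/4 = 424 samples. Training set = 1696 - 424 = 1272.

1272


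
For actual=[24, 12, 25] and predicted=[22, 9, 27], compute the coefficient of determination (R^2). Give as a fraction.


Mean(y) = 61/3. SS_res = 17. SS_tot = 314/3. R^2 = 1 - 17/(314/3) = 263/314.

263/314


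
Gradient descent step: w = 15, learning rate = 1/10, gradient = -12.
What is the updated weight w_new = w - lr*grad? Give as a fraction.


w_new = 15 - 1/10 * -12 = 15 - -6/5 = 81/5.

81/5


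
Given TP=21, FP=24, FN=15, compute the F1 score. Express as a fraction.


Precision = 21/45 = 7/15. Recall = 21/36 = 7/12. F1 = 2*P*R/(P+R) = 14/27.

14/27


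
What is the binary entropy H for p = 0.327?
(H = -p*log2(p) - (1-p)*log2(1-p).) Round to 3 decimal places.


H = -0.327*log2(0.327) - 0.673*log2(0.673) = 0.912.

0.912


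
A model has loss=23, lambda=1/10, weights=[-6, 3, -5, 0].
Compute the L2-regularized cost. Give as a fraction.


L2 sq norm = sum(w^2) = 70. J = 23 + 1/10 * 70 = 30.

30


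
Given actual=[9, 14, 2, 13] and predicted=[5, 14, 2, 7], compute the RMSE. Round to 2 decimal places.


MSE = 13.0000. RMSE = sqrt(13.0000) = 3.61.

3.61


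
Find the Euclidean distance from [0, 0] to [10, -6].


d = sqrt(sum of squared differences). (0-10)^2=100, (0--6)^2=36. Sum = 136.

sqrt(136)


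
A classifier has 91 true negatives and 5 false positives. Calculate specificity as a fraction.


Specificity = TN / (TN + FP) = 91 / 96 = 91/96.

91/96


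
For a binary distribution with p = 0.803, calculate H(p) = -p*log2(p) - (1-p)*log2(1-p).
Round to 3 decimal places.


H = -0.803*log2(0.803) - 0.197*log2(0.197) = 0.716.

0.716


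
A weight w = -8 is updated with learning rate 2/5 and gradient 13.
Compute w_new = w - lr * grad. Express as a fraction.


w_new = -8 - 2/5 * 13 = -8 - 26/5 = -66/5.

-66/5


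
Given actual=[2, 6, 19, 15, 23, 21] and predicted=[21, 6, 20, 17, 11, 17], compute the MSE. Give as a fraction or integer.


MSE = (1/6) * ((2-21)^2=361 + (6-6)^2=0 + (19-20)^2=1 + (15-17)^2=4 + (23-11)^2=144 + (21-17)^2=16). Sum = 526. MSE = 263/3.

263/3


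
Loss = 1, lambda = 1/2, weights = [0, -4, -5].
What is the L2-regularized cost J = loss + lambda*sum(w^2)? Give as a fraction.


L2 sq norm = sum(w^2) = 41. J = 1 + 1/2 * 41 = 43/2.

43/2


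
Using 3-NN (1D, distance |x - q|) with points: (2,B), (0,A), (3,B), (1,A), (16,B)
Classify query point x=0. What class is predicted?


Distances: |2-0|=2, |0-0|=0, |3-0|=3, |1-0|=1, |16-0|=16. 3 nearest: (0,A), (1,A), (2,B). Counts: {'A': 2, 'B': 1}. Majority class: A.

A


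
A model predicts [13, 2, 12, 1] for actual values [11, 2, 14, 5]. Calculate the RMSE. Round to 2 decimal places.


MSE = 6.0000. RMSE = sqrt(6.0000) = 2.45.

2.45


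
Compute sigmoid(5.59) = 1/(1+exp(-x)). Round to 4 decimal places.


sigma(5.59) = 1/(1+e^(-5.59)) = 1/(1+0.003735) = 1/1.003735 = 0.9963.

0.9963


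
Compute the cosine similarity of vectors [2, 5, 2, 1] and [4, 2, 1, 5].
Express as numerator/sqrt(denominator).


dot = 25. |a|^2 = 34, |b|^2 = 46. cos = 25/sqrt(1564).

25/sqrt(1564)


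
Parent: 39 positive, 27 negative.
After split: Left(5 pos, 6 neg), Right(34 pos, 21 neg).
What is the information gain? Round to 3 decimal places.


H(parent) = 0.9760. H(left) = 0.9940, H(right) = 0.9593. Weighted = (11/66)*0.9940 + (55/66)*0.9593 = 0.9651. IG = 0.9760 - 0.9651 = 0.0109, which rounds to 0.011.

0.011


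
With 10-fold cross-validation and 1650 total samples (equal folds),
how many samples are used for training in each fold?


Each validation fold has 1650/10 = 165 samples. Training set = 1650 - 165 = 1485.

1485


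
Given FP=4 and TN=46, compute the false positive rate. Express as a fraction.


FPR = FP / (FP + TN) = 4 / 50 = 2/25.

2/25


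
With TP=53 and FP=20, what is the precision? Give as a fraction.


Precision = TP / (TP + FP) = 53 / 73 = 53/73.

53/73


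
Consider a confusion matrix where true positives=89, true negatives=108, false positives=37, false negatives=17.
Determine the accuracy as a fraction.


Accuracy = (TP + TN) / (TP + TN + FP + FN) = (89 + 108) / 251 = 197/251.

197/251


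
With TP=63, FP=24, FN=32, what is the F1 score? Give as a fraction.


Precision = 63/87 = 21/29. Recall = 63/95 = 63/95. F1 = 2*P*R/(P+R) = 9/13.

9/13


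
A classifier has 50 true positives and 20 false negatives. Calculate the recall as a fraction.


Recall = TP / (TP + FN) = 50 / 70 = 5/7.

5/7


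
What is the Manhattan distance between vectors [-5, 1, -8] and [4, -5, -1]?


d = sum of absolute differences: |-5-4|=9 + |1--5|=6 + |-8--1|=7 = 22.

22


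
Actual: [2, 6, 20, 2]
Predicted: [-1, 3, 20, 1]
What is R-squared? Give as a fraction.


Mean(y) = 15/2. SS_res = 19. SS_tot = 219. R^2 = 1 - 19/(219) = 200/219.

200/219


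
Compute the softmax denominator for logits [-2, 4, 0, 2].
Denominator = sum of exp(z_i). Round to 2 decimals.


Denom = e^-2=0.1353 + e^4=54.5982 + e^0=1.0000 + e^2=7.3891. Sum = 63.1226, which rounds to 63.12.

63.12


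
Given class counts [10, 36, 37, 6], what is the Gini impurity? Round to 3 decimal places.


Total = 89. Proportions: 10/89, 36/89, 37/89, 6/89. sum(p_i^2) = 0.3536. Gini = 1 - 0.3536 = 0.6464, which rounds to 0.646.

0.646


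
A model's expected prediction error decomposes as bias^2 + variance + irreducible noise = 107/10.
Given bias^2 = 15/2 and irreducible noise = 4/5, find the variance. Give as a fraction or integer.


Total error = bias^2 + variance + irreducible noise. So variance = 107/10 - 15/2 - 4/5 = 12/5.

12/5


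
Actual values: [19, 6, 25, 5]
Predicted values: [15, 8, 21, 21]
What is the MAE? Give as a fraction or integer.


MAE = (1/4) * (|19-15|=4 + |6-8|=2 + |25-21|=4 + |5-21|=16). Sum = 26. MAE = 13/2.

13/2


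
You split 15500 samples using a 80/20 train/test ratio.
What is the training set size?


Test set = 15500 * 20% = 3100. Training set = 15500 - 3100 = 12400.

12400


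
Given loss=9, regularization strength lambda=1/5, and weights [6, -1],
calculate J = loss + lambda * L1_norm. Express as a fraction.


L1 norm = sum(|w|) = 7. J = 9 + 1/5 * 7 = 52/5.

52/5


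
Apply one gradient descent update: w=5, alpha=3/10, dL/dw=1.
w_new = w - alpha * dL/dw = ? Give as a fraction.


w_new = 5 - 3/10 * 1 = 5 - 3/10 = 47/10.

47/10


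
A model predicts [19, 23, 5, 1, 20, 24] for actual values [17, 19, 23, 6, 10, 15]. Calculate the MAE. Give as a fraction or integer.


MAE = (1/6) * (|17-19|=2 + |19-23|=4 + |23-5|=18 + |6-1|=5 + |10-20|=10 + |15-24|=9). Sum = 48. MAE = 8.

8


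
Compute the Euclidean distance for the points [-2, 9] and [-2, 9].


d = sqrt(sum of squared differences). (-2--2)^2=0, (9-9)^2=0. Sum = 0.

0


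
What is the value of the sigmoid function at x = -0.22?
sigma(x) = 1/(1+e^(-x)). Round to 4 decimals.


sigma(-0.22) = 1/(1+e^(0.22)) = 1/(1+1.246077) = 1/2.246077 = 0.4452.

0.4452


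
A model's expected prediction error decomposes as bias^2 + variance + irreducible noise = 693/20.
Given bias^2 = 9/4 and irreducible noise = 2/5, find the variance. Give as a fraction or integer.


Total error = bias^2 + variance + irreducible noise. So variance = 693/20 - 9/4 - 2/5 = 32.

32


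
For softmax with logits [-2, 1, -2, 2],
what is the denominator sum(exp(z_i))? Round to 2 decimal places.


Denom = e^-2=0.1353 + e^1=2.7183 + e^-2=0.1353 + e^2=7.3891. Sum = 10.3780, which rounds to 10.38.

10.38


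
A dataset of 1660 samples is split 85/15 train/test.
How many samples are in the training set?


Test set = 1660 * 15% = 249. Training set = 1660 - 249 = 1411.

1411


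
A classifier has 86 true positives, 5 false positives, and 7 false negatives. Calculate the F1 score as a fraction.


Precision = 86/91 = 86/91. Recall = 86/93 = 86/93. F1 = 2*P*R/(P+R) = 43/46.

43/46


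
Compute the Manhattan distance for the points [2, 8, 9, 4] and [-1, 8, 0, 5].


d = sum of absolute differences: |2--1|=3 + |8-8|=0 + |9-0|=9 + |4-5|=1 = 13.

13


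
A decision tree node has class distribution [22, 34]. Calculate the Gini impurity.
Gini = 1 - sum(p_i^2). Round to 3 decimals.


Total = 56. Proportions: 22/56, 34/56. sum(p_i^2) = 0.5230. Gini = 1 - 0.5230 = 0.4770, which rounds to 0.477.

0.477


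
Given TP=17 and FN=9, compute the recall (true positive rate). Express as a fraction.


Recall = TP / (TP + FN) = 17 / 26 = 17/26.

17/26


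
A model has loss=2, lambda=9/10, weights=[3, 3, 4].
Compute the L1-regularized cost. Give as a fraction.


L1 norm = sum(|w|) = 10. J = 2 + 9/10 * 10 = 11.

11


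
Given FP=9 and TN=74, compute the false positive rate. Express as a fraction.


FPR = FP / (FP + TN) = 9 / 83 = 9/83.

9/83


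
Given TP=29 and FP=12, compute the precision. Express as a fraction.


Precision = TP / (TP + FP) = 29 / 41 = 29/41.

29/41


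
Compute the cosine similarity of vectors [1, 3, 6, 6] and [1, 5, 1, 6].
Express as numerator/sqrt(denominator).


dot = 58. |a|^2 = 82, |b|^2 = 63. cos = 58/sqrt(5166).

58/sqrt(5166)


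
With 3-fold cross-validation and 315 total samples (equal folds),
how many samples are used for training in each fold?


Each validation fold has 315/3 = 105 samples. Training set = 315 - 105 = 210.

210


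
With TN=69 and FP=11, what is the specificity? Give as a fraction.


Specificity = TN / (TN + FP) = 69 / 80 = 69/80.

69/80


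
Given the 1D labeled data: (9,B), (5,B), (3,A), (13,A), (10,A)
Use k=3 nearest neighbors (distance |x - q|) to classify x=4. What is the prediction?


Distances: |9-4|=5, |5-4|=1, |3-4|=1, |13-4|=9, |10-4|=6. 3 nearest: (3,A), (5,B), (9,B). Counts: {'A': 1, 'B': 2}. Majority class: B.

B


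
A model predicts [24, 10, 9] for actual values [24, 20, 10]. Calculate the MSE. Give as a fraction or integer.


MSE = (1/3) * ((24-24)^2=0 + (20-10)^2=100 + (10-9)^2=1). Sum = 101. MSE = 101/3.

101/3


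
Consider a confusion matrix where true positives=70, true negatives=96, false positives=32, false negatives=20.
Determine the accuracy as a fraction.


Accuracy = (TP + TN) / (TP + TN + FP + FN) = (70 + 96) / 218 = 83/109.

83/109


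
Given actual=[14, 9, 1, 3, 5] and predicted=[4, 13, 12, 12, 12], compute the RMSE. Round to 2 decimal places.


MSE = 73.4000. RMSE = sqrt(73.4000) = 8.57.

8.57


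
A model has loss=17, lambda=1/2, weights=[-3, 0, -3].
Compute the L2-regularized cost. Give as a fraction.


L2 sq norm = sum(w^2) = 18. J = 17 + 1/2 * 18 = 26.

26


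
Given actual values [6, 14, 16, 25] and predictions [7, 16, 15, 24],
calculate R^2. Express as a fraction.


Mean(y) = 61/4. SS_res = 7. SS_tot = 731/4. R^2 = 1 - 7/(731/4) = 703/731.

703/731


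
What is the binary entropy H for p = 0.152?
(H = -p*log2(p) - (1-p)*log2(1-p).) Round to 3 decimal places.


H = -0.152*log2(0.152) - 0.848*log2(0.848) = 0.615.

0.615


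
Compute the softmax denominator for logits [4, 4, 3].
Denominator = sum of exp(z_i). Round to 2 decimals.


Denom = e^4=54.5982 + e^4=54.5982 + e^3=20.0855. Sum = 129.2819, which rounds to 129.28.

129.28


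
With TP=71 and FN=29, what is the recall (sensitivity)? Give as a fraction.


Recall = TP / (TP + FN) = 71 / 100 = 71/100.

71/100


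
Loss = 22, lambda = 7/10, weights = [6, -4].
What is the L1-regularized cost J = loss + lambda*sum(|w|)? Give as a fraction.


L1 norm = sum(|w|) = 10. J = 22 + 7/10 * 10 = 29.

29


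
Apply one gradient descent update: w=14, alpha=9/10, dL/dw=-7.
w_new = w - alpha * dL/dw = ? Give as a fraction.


w_new = 14 - 9/10 * -7 = 14 - -63/10 = 203/10.

203/10


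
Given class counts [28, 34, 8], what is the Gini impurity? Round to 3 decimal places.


Total = 70. Proportions: 28/70, 34/70, 8/70. sum(p_i^2) = 0.4090. Gini = 1 - 0.4090 = 0.5910, which rounds to 0.591.

0.591


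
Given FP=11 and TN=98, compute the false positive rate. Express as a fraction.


FPR = FP / (FP + TN) = 11 / 109 = 11/109.

11/109


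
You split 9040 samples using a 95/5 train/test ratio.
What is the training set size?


Test set = 9040 * 5% = 452. Training set = 9040 - 452 = 8588.

8588


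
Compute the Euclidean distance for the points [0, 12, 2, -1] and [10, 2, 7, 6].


d = sqrt(sum of squared differences). (0-10)^2=100, (12-2)^2=100, (2-7)^2=25, (-1-6)^2=49. Sum = 274.

sqrt(274)


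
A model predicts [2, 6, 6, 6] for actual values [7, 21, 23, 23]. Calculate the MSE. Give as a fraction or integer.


MSE = (1/4) * ((7-2)^2=25 + (21-6)^2=225 + (23-6)^2=289 + (23-6)^2=289). Sum = 828. MSE = 207.

207


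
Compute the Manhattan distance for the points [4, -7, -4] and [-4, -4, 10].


d = sum of absolute differences: |4--4|=8 + |-7--4|=3 + |-4-10|=14 = 25.

25


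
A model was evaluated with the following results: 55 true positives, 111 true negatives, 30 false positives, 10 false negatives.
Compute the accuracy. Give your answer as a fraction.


Accuracy = (TP + TN) / (TP + TN + FP + FN) = (55 + 111) / 206 = 83/103.

83/103


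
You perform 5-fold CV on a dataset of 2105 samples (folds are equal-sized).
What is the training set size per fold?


Each validation fold has 2105/5 = 421 samples. Training set = 2105 - 421 = 1684.

1684


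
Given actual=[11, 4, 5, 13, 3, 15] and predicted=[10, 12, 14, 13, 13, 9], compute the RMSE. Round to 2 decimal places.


MSE = 47.0000. RMSE = sqrt(47.0000) = 6.86.

6.86


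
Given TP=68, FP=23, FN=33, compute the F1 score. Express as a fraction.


Precision = 68/91 = 68/91. Recall = 68/101 = 68/101. F1 = 2*P*R/(P+R) = 17/24.

17/24


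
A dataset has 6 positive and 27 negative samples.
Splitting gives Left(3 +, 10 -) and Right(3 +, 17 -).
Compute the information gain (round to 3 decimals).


H(parent) = 0.6840. H(left) = 0.7793, H(right) = 0.6098. Weighted = (13/33)*0.7793 + (20/33)*0.6098 = 0.6766. IG = 0.6840 - 0.6766 = 0.0074, which rounds to 0.007.

0.007


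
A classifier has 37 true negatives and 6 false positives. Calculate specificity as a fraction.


Specificity = TN / (TN + FP) = 37 / 43 = 37/43.

37/43


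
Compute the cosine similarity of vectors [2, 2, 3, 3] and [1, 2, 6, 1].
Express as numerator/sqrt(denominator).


dot = 27. |a|^2 = 26, |b|^2 = 42. cos = 27/sqrt(1092).

27/sqrt(1092)


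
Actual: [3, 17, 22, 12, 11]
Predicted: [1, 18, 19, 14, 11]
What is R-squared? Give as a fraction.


Mean(y) = 13. SS_res = 18. SS_tot = 202. R^2 = 1 - 18/(202) = 92/101.

92/101


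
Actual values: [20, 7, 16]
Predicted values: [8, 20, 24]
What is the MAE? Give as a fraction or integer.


MAE = (1/3) * (|20-8|=12 + |7-20|=13 + |16-24|=8). Sum = 33. MAE = 11.

11


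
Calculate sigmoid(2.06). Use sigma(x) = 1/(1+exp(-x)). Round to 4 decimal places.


sigma(2.06) = 1/(1+e^(-2.06)) = 1/(1+0.127454) = 1/1.127454 = 0.8870.

0.8870
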